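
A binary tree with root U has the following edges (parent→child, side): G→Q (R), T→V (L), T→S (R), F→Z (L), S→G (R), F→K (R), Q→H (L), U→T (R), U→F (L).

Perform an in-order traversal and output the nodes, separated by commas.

Z, F, K, U, V, T, S, G, H, Q

In-order visits the left subtree, then the node, then the right subtree.
At U: go left to F.
  At F: go left to Z.
    Z is a leaf — visit Z.
  Visit F.
  At F: go right to K.
    K is a leaf — visit K.
Visit U.
At U: go right to T.
  At T: go left to V.
    V is a leaf — visit V.
  Visit T.
  At T: go right to S.
    At S: no left child.
    Visit S.
    At S: go right to G.
      At G: no left child.
      Visit G.
      At G: go right to Q.
        At Q: go left to H.
          H is a leaf — visit H.
        Visit Q.
        At Q: no right child.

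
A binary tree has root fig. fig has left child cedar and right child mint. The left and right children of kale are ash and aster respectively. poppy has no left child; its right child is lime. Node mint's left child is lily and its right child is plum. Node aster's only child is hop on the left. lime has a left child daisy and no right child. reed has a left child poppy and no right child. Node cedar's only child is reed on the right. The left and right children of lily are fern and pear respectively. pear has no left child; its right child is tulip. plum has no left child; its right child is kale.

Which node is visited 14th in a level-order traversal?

aster

Level-order visits nodes level by level from the root, left to right within each level.
Level 0: fig
Level 1: cedar, mint
Level 2: reed, lily, plum
Level 3: poppy, fern, pear, kale
Level 4: lime, tulip, ash, aster
Level 5: daisy, hop
Full level-order sequence: fig, cedar, mint, reed, lily, plum, poppy, fern, pear, kale, lime, tulip, ash, aster, daisy, hop.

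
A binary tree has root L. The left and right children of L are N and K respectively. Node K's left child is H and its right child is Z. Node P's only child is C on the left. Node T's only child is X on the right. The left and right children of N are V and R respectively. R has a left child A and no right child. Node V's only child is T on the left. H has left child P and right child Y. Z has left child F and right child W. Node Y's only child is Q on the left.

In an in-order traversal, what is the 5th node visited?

A

In-order visits the left subtree, then the node, then the right subtree.
At L: go left to N.
  At N: go left to V.
    At V: go left to T.
      At T: no left child.
      Visit T.
      At T: go right to X.
        X is a leaf — visit X.
    Visit V.
    At V: no right child.
  Visit N.
  At N: go right to R.
    At R: go left to A.
      A is a leaf — visit A.
    Visit R.
    At R: no right child.
Visit L.
At L: go right to K.
  At K: go left to H.
    At H: go left to P.
      At P: go left to C.
        C is a leaf — visit C.
      Visit P.
      At P: no right child.
    Visit H.
    At H: go right to Y.
      At Y: go left to Q.
        Q is a leaf — visit Q.
      Visit Y.
      At Y: no right child.
  Visit K.
  At K: go right to Z.
    At Z: go left to F.
      F is a leaf — visit F.
    Visit Z.
    At Z: go right to W.
      W is a leaf — visit W.
Full in-order sequence: T, X, V, N, A, R, L, C, P, H, Q, Y, K, F, Z, W.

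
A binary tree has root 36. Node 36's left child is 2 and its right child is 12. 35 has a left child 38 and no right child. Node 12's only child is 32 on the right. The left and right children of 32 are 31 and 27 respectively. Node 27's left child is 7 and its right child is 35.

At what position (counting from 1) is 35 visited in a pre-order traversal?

Pre-order visits the node, then its left subtree, then its right subtree.
Visit 36.
At 36: go left to 2.
  2 is a leaf — visit 2.
At 36: go right to 12.
  Visit 12.
  At 12: no left child.
  At 12: go right to 32.
    Visit 32.
    At 32: go left to 31.
      31 is a leaf — visit 31.
    At 32: go right to 27.
      Visit 27.
      At 27: go left to 7.
        7 is a leaf — visit 7.
      At 27: go right to 35.
        Visit 35.
        At 35: go left to 38.
          38 is a leaf — visit 38.
        At 35: no right child.
Full pre-order sequence: 36, 2, 12, 32, 31, 27, 7, 35, 38.

8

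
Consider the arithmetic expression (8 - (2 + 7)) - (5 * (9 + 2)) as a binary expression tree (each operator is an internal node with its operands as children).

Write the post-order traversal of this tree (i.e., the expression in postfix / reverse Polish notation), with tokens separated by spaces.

Post-order on an expression tree gives postfix notation: for each operator, emit left operand, right operand, then the operator.

8 2 7 + - 5 9 2 + * -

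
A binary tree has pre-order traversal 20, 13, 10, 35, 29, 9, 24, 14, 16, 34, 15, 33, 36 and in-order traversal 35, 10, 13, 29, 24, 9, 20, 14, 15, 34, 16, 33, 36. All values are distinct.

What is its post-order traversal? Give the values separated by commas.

The first element of pre-order is the root; it splits in-order into left and right subtrees.
Root 20: left subtree has 6 nodes {35, 10, 13, 29, 24, 9}, right has 6 {14, 15, 34, 16, 33, 36}.
  Root 13: left subtree has 2 nodes {35, 10}, right has 3 {29, 24, 9}.
    Root 10: left subtree has 1 node {35}, right has 0 { }.
    Root 29: left subtree has 0 nodes { }, right has 2 {24, 9}.
      Root 9: left subtree has 1 node {24}, right has 0 { }.
  Root 14: left subtree has 0 nodes { }, right has 5 {15, 34, 16, 33, 36}.
    Root 16: left subtree has 2 nodes {15, 34}, right has 2 {33, 36}.
      Root 34: left subtree has 1 node {15}, right has 0 { }.
      Root 33: left subtree has 0 nodes { }, right has 1 {36}.

35, 10, 24, 9, 29, 13, 15, 34, 36, 33, 16, 14, 20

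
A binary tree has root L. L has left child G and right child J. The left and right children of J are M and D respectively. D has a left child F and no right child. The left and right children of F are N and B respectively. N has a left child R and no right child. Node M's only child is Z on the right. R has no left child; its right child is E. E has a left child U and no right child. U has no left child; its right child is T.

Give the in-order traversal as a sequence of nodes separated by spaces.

G L M Z J R U T E N F B D

In-order visits the left subtree, then the node, then the right subtree.
At L: go left to G.
  G is a leaf — visit G.
Visit L.
At L: go right to J.
  At J: go left to M.
    At M: no left child.
    Visit M.
    At M: go right to Z.
      Z is a leaf — visit Z.
  Visit J.
  At J: go right to D.
    At D: go left to F.
      At F: go left to N.
        At N: go left to R.
          At R: no left child.
          Visit R.
          At R: go right to E.
            At E: go left to U.
              At U: no left child.
              Visit U.
              At U: go right to T.
                T is a leaf — visit T.
            Visit E.
            At E: no right child.
        Visit N.
        At N: no right child.
      Visit F.
      At F: go right to B.
        B is a leaf — visit B.
    Visit D.
    At D: no right child.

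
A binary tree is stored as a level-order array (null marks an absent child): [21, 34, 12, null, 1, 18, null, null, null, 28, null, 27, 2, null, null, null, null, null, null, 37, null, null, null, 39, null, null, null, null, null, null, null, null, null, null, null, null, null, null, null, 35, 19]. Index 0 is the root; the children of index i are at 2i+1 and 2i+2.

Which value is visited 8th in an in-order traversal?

In-order visits the left subtree, then the node, then the right subtree.
At 21: go left to 34.
  At 34: no left child.
  Visit 34.
  At 34: go right to 1.
    At 1: go left to 28.
      At 28: go left to 37.
        At 37: go left to 35.
          35 is a leaf — visit 35.
        Visit 37.
        At 37: go right to 19.
          19 is a leaf — visit 19.
      Visit 28.
      At 28: no right child.
    Visit 1.
    At 1: no right child.
Visit 21.
At 21: go right to 12.
  At 12: go left to 18.
    At 18: go left to 27.
      At 27: go left to 39.
        39 is a leaf — visit 39.
      Visit 27.
      At 27: no right child.
    Visit 18.
    At 18: go right to 2.
      2 is a leaf — visit 2.
  Visit 12.
  At 12: no right child.
Full in-order sequence: 34, 35, 37, 19, 28, 1, 21, 39, 27, 18, 2, 12.

39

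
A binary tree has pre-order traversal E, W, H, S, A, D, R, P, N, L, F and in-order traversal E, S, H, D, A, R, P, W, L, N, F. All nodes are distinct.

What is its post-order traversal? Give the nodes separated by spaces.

S D P R A H L F N W E

The first element of pre-order is the root; it splits in-order into left and right subtrees.
Root E: left subtree has 0 nodes { }, right has 10 {S, H, D, A, R, P, W, L, N, F}.
  Root W: left subtree has 6 nodes {S, H, D, A, R, P}, right has 3 {L, N, F}.
    Root H: left subtree has 1 node {S}, right has 4 {D, A, R, P}.
      Root A: left subtree has 1 node {D}, right has 2 {R, P}.
        Root R: left subtree has 0 nodes { }, right has 1 {P}.
    Root N: left subtree has 1 node {L}, right has 1 {F}.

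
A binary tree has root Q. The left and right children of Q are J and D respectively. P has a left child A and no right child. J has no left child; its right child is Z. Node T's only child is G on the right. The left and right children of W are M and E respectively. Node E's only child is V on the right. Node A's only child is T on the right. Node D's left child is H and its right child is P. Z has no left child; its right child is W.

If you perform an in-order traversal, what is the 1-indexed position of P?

In-order visits the left subtree, then the node, then the right subtree.
At Q: go left to J.
  At J: no left child.
  Visit J.
  At J: go right to Z.
    At Z: no left child.
    Visit Z.
    At Z: go right to W.
      At W: go left to M.
        M is a leaf — visit M.
      Visit W.
      At W: go right to E.
        At E: no left child.
        Visit E.
        At E: go right to V.
          V is a leaf — visit V.
Visit Q.
At Q: go right to D.
  At D: go left to H.
    H is a leaf — visit H.
  Visit D.
  At D: go right to P.
    At P: go left to A.
      At A: no left child.
      Visit A.
      At A: go right to T.
        At T: no left child.
        Visit T.
        At T: go right to G.
          G is a leaf — visit G.
    Visit P.
    At P: no right child.
Full in-order sequence: J, Z, M, W, E, V, Q, H, D, A, T, G, P.

13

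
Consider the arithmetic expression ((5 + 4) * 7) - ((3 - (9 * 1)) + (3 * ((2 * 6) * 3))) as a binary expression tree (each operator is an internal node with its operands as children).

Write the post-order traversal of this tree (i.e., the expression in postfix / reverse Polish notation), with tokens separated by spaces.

Post-order on an expression tree gives postfix notation: for each operator, emit left operand, right operand, then the operator.

5 4 + 7 * 3 9 1 * - 3 2 6 * 3 * * + -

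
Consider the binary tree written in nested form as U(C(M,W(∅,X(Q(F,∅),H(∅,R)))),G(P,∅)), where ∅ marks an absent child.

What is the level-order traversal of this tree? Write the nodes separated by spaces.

U C G M W P X Q H F R

Level-order visits nodes level by level from the root, left to right within each level.
Level 0: U
Level 1: C, G
Level 2: M, W, P
Level 3: X
Level 4: Q, H
Level 5: F, R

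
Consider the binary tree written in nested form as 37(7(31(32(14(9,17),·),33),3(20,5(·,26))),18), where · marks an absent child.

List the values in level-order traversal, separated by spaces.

37 7 18 31 3 32 33 20 5 14 26 9 17

Level-order visits nodes level by level from the root, left to right within each level.
Level 0: 37
Level 1: 7, 18
Level 2: 31, 3
Level 3: 32, 33, 20, 5
Level 4: 14, 26
Level 5: 9, 17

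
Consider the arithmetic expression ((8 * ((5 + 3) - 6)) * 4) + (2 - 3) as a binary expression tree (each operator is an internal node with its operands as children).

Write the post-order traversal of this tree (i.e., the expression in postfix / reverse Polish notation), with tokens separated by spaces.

8 5 3 + 6 - * 4 * 2 3 - +

Post-order on an expression tree gives postfix notation: for each operator, emit left operand, right operand, then the operator.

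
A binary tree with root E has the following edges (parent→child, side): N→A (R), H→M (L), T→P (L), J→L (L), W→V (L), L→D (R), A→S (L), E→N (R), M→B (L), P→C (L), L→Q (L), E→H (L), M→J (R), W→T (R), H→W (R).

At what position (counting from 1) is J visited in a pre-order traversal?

Pre-order visits the node, then its left subtree, then its right subtree.
Visit E.
At E: go left to H.
  Visit H.
  At H: go left to M.
    Visit M.
    At M: go left to B.
      B is a leaf — visit B.
    At M: go right to J.
      Visit J.
      At J: go left to L.
        Visit L.
        At L: go left to Q.
          Q is a leaf — visit Q.
        At L: go right to D.
          D is a leaf — visit D.
      At J: no right child.
  At H: go right to W.
    Visit W.
    At W: go left to V.
      V is a leaf — visit V.
    At W: go right to T.
      Visit T.
      At T: go left to P.
        Visit P.
        At P: go left to C.
          C is a leaf — visit C.
        At P: no right child.
      At T: no right child.
At E: go right to N.
  Visit N.
  At N: no left child.
  At N: go right to A.
    Visit A.
    At A: go left to S.
      S is a leaf — visit S.
    At A: no right child.
Full pre-order sequence: E, H, M, B, J, L, Q, D, W, V, T, P, C, N, A, S.

5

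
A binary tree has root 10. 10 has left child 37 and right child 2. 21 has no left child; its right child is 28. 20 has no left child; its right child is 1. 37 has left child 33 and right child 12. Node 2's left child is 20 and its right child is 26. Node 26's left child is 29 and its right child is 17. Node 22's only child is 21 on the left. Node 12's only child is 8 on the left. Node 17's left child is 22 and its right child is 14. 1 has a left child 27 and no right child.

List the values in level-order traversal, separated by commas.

10, 37, 2, 33, 12, 20, 26, 8, 1, 29, 17, 27, 22, 14, 21, 28

Level-order visits nodes level by level from the root, left to right within each level.
Level 0: 10
Level 1: 37, 2
Level 2: 33, 12, 20, 26
Level 3: 8, 1, 29, 17
Level 4: 27, 22, 14
Level 5: 21
Level 6: 28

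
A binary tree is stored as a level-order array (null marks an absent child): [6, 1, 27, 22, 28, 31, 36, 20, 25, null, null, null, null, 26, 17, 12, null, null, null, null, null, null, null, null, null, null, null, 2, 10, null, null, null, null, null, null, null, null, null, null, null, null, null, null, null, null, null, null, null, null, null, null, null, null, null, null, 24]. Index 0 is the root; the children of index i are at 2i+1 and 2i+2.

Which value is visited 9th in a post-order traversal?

2

Post-order visits the left subtree, then the right subtree, then the node.
At 6: go left to 1.
  At 1: go left to 22.
    At 22: go left to 20.
      At 20: go left to 12.
        12 is a leaf — visit 12.
      At 20: no right child.
      Visit 20.
    At 22: go right to 25.
      25 is a leaf — visit 25.
    Visit 22.
  At 1: go right to 28.
    28 is a leaf — visit 28.
  Visit 1.
At 6: go right to 27.
  At 27: go left to 31.
    31 is a leaf — visit 31.
  At 27: go right to 36.
    At 36: go left to 26.
      At 26: go left to 2.
        At 2: go left to 24.
          24 is a leaf — visit 24.
        At 2: no right child.
        Visit 2.
      At 26: go right to 10.
        10 is a leaf — visit 10.
      Visit 26.
    At 36: go right to 17.
      17 is a leaf — visit 17.
    Visit 36.
  Visit 27.
Visit 6.
Full post-order sequence: 12, 20, 25, 22, 28, 1, 31, 24, 2, 10, 26, 17, 36, 27, 6.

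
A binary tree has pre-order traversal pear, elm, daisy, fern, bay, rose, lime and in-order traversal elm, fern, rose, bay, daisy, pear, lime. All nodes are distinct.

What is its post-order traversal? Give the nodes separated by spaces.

rose bay fern daisy elm lime pear

The first element of pre-order is the root; it splits in-order into left and right subtrees.
Root pear: left subtree has 5 nodes {elm, fern, rose, bay, daisy}, right has 1 {lime}.
  Root elm: left subtree has 0 nodes { }, right has 4 {fern, rose, bay, daisy}.
    Root daisy: left subtree has 3 nodes {fern, rose, bay}, right has 0 { }.
      Root fern: left subtree has 0 nodes { }, right has 2 {rose, bay}.
        Root bay: left subtree has 1 node {rose}, right has 0 { }.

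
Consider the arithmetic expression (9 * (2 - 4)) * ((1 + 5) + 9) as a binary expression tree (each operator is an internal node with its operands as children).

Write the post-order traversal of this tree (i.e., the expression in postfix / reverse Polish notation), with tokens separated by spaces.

9 2 4 - * 1 5 + 9 + *

Post-order on an expression tree gives postfix notation: for each operator, emit left operand, right operand, then the operator.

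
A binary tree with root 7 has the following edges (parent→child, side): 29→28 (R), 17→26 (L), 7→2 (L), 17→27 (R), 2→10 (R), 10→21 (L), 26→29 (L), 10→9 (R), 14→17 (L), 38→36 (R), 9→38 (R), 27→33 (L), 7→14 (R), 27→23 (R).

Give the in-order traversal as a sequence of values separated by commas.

In-order visits the left subtree, then the node, then the right subtree.
At 7: go left to 2.
  At 2: no left child.
  Visit 2.
  At 2: go right to 10.
    At 10: go left to 21.
      21 is a leaf — visit 21.
    Visit 10.
    At 10: go right to 9.
      At 9: no left child.
      Visit 9.
      At 9: go right to 38.
        At 38: no left child.
        Visit 38.
        At 38: go right to 36.
          36 is a leaf — visit 36.
Visit 7.
At 7: go right to 14.
  At 14: go left to 17.
    At 17: go left to 26.
      At 26: go left to 29.
        At 29: no left child.
        Visit 29.
        At 29: go right to 28.
          28 is a leaf — visit 28.
      Visit 26.
      At 26: no right child.
    Visit 17.
    At 17: go right to 27.
      At 27: go left to 33.
        33 is a leaf — visit 33.
      Visit 27.
      At 27: go right to 23.
        23 is a leaf — visit 23.
  Visit 14.
  At 14: no right child.

2, 21, 10, 9, 38, 36, 7, 29, 28, 26, 17, 33, 27, 23, 14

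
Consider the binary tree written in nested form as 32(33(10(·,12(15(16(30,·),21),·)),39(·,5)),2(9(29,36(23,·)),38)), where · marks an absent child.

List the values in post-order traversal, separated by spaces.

30 16 21 15 12 10 5 39 33 29 23 36 9 38 2 32

Post-order visits the left subtree, then the right subtree, then the node.
At 32: go left to 33.
  At 33: go left to 10.
    At 10: no left child.
    At 10: go right to 12.
      At 12: go left to 15.
        At 15: go left to 16.
          At 16: go left to 30.
            30 is a leaf — visit 30.
          At 16: no right child.
          Visit 16.
        At 15: go right to 21.
          21 is a leaf — visit 21.
        Visit 15.
      At 12: no right child.
      Visit 12.
    Visit 10.
  At 33: go right to 39.
    At 39: no left child.
    At 39: go right to 5.
      5 is a leaf — visit 5.
    Visit 39.
  Visit 33.
At 32: go right to 2.
  At 2: go left to 9.
    At 9: go left to 29.
      29 is a leaf — visit 29.
    At 9: go right to 36.
      At 36: go left to 23.
        23 is a leaf — visit 23.
      At 36: no right child.
      Visit 36.
    Visit 9.
  At 2: go right to 38.
    38 is a leaf — visit 38.
  Visit 2.
Visit 32.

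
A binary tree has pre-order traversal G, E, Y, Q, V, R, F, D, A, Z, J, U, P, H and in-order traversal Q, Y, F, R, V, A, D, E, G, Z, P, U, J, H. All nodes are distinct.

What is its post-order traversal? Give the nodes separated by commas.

The first element of pre-order is the root; it splits in-order into left and right subtrees.
Root G: left subtree has 8 nodes {Q, Y, F, R, V, A, D, E}, right has 5 {Z, P, U, J, H}.
  Root E: left subtree has 7 nodes {Q, Y, F, R, V, A, D}, right has 0 { }.
    Root Y: left subtree has 1 node {Q}, right has 5 {F, R, V, A, D}.
      Root V: left subtree has 2 nodes {F, R}, right has 2 {A, D}.
        Root R: left subtree has 1 node {F}, right has 0 { }.
        Root D: left subtree has 1 node {A}, right has 0 { }.
  Root Z: left subtree has 0 nodes { }, right has 4 {P, U, J, H}.
    Root J: left subtree has 2 nodes {P, U}, right has 1 {H}.
      Root U: left subtree has 1 node {P}, right has 0 { }.

Q, F, R, A, D, V, Y, E, P, U, H, J, Z, G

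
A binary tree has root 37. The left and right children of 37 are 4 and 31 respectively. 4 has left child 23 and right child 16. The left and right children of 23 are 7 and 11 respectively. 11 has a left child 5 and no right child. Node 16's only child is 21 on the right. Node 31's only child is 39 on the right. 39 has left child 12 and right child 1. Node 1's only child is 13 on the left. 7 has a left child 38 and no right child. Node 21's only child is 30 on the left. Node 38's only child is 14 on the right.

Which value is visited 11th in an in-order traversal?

37

In-order visits the left subtree, then the node, then the right subtree.
At 37: go left to 4.
  At 4: go left to 23.
    At 23: go left to 7.
      At 7: go left to 38.
        At 38: no left child.
        Visit 38.
        At 38: go right to 14.
          14 is a leaf — visit 14.
      Visit 7.
      At 7: no right child.
    Visit 23.
    At 23: go right to 11.
      At 11: go left to 5.
        5 is a leaf — visit 5.
      Visit 11.
      At 11: no right child.
  Visit 4.
  At 4: go right to 16.
    At 16: no left child.
    Visit 16.
    At 16: go right to 21.
      At 21: go left to 30.
        30 is a leaf — visit 30.
      Visit 21.
      At 21: no right child.
Visit 37.
At 37: go right to 31.
  At 31: no left child.
  Visit 31.
  At 31: go right to 39.
    At 39: go left to 12.
      12 is a leaf — visit 12.
    Visit 39.
    At 39: go right to 1.
      At 1: go left to 13.
        13 is a leaf — visit 13.
      Visit 1.
      At 1: no right child.
Full in-order sequence: 38, 14, 7, 23, 5, 11, 4, 16, 30, 21, 37, 31, 12, 39, 13, 1.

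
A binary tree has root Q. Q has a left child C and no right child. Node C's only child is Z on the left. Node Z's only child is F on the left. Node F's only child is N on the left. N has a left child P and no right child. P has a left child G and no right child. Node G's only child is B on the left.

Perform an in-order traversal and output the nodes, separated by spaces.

B G P N F Z C Q

In-order visits the left subtree, then the node, then the right subtree.
At Q: go left to C.
  At C: go left to Z.
    At Z: go left to F.
      At F: go left to N.
        At N: go left to P.
          At P: go left to G.
            At G: go left to B.
              B is a leaf — visit B.
            Visit G.
            At G: no right child.
          Visit P.
          At P: no right child.
        Visit N.
        At N: no right child.
      Visit F.
      At F: no right child.
    Visit Z.
    At Z: no right child.
  Visit C.
  At C: no right child.
Visit Q.
At Q: no right child.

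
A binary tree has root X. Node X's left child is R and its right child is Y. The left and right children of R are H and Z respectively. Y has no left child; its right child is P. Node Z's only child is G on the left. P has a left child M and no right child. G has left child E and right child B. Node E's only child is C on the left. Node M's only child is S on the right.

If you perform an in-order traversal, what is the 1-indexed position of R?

2

In-order visits the left subtree, then the node, then the right subtree.
At X: go left to R.
  At R: go left to H.
    H is a leaf — visit H.
  Visit R.
  At R: go right to Z.
    At Z: go left to G.
      At G: go left to E.
        At E: go left to C.
          C is a leaf — visit C.
        Visit E.
        At E: no right child.
      Visit G.
      At G: go right to B.
        B is a leaf — visit B.
    Visit Z.
    At Z: no right child.
Visit X.
At X: go right to Y.
  At Y: no left child.
  Visit Y.
  At Y: go right to P.
    At P: go left to M.
      At M: no left child.
      Visit M.
      At M: go right to S.
        S is a leaf — visit S.
    Visit P.
    At P: no right child.
Full in-order sequence: H, R, C, E, G, B, Z, X, Y, M, S, P.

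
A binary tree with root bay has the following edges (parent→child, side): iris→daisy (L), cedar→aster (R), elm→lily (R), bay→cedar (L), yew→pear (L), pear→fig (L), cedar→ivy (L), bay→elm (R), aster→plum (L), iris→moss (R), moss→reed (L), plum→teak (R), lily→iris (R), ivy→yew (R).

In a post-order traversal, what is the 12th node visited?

Post-order visits the left subtree, then the right subtree, then the node.
At bay: go left to cedar.
  At cedar: go left to ivy.
    At ivy: no left child.
    At ivy: go right to yew.
      At yew: go left to pear.
        At pear: go left to fig.
          fig is a leaf — visit fig.
        At pear: no right child.
        Visit pear.
      At yew: no right child.
      Visit yew.
    Visit ivy.
  At cedar: go right to aster.
    At aster: go left to plum.
      At plum: no left child.
      At plum: go right to teak.
        teak is a leaf — visit teak.
      Visit plum.
    At aster: no right child.
    Visit aster.
  Visit cedar.
At bay: go right to elm.
  At elm: no left child.
  At elm: go right to lily.
    At lily: no left child.
    At lily: go right to iris.
      At iris: go left to daisy.
        daisy is a leaf — visit daisy.
      At iris: go right to moss.
        At moss: go left to reed.
          reed is a leaf — visit reed.
        At moss: no right child.
        Visit moss.
      Visit iris.
    Visit lily.
  Visit elm.
Visit bay.
Full post-order sequence: fig, pear, yew, ivy, teak, plum, aster, cedar, daisy, reed, moss, iris, lily, elm, bay.

iris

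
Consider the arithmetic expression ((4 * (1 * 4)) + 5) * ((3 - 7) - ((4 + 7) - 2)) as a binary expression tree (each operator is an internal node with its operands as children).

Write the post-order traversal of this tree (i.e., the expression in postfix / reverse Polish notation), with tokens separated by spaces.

Post-order on an expression tree gives postfix notation: for each operator, emit left operand, right operand, then the operator.

4 1 4 * * 5 + 3 7 - 4 7 + 2 - - *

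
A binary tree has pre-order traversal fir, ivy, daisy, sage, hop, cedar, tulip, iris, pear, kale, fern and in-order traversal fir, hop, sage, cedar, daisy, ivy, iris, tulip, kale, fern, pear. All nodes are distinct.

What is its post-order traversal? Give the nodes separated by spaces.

The first element of pre-order is the root; it splits in-order into left and right subtrees.
Root fir: left subtree has 0 nodes { }, right has 10 {hop, sage, cedar, daisy, ivy, iris, tulip, kale, fern, pear}.
  Root ivy: left subtree has 4 nodes {hop, sage, cedar, daisy}, right has 5 {iris, tulip, kale, fern, pear}.
    Root daisy: left subtree has 3 nodes {hop, sage, cedar}, right has 0 { }.
      Root sage: left subtree has 1 node {hop}, right has 1 {cedar}.
    Root tulip: left subtree has 1 node {iris}, right has 3 {kale, fern, pear}.
      Root pear: left subtree has 2 nodes {kale, fern}, right has 0 { }.
        Root kale: left subtree has 0 nodes { }, right has 1 {fern}.

hop cedar sage daisy iris fern kale pear tulip ivy fir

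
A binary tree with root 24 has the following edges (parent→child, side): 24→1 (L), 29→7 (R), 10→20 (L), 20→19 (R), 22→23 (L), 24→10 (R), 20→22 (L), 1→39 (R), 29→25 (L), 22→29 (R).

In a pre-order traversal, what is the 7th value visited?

23

Pre-order visits the node, then its left subtree, then its right subtree.
Visit 24.
At 24: go left to 1.
  Visit 1.
  At 1: no left child.
  At 1: go right to 39.
    39 is a leaf — visit 39.
At 24: go right to 10.
  Visit 10.
  At 10: go left to 20.
    Visit 20.
    At 20: go left to 22.
      Visit 22.
      At 22: go left to 23.
        23 is a leaf — visit 23.
      At 22: go right to 29.
        Visit 29.
        At 29: go left to 25.
          25 is a leaf — visit 25.
        At 29: go right to 7.
          7 is a leaf — visit 7.
    At 20: go right to 19.
      19 is a leaf — visit 19.
  At 10: no right child.
Full pre-order sequence: 24, 1, 39, 10, 20, 22, 23, 29, 25, 7, 19.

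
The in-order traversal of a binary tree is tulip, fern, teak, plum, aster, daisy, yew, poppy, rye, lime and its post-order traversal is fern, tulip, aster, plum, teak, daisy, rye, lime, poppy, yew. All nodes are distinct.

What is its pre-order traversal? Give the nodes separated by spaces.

yew daisy teak tulip fern plum aster poppy lime rye

The last element of post-order is the root; it splits in-order into left and right subtrees.
Root yew: left subtree has 6 nodes {tulip, fern, teak, plum, aster, daisy}, right has 3 {poppy, rye, lime}.
  Root daisy: left subtree has 5 nodes {tulip, fern, teak, plum, aster}, right has 0 { }.
    Root teak: left subtree has 2 nodes {tulip, fern}, right has 2 {plum, aster}.
      Root tulip: left subtree has 0 nodes { }, right has 1 {fern}.
      Root plum: left subtree has 0 nodes { }, right has 1 {aster}.
  Root poppy: left subtree has 0 nodes { }, right has 2 {rye, lime}.
    Root lime: left subtree has 1 node {rye}, right has 0 { }.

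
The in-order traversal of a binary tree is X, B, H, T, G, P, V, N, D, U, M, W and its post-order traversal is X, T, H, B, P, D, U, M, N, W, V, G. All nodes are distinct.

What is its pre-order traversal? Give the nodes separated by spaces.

The last element of post-order is the root; it splits in-order into left and right subtrees.
Root G: left subtree has 4 nodes {X, B, H, T}, right has 7 {P, V, N, D, U, M, W}.
  Root B: left subtree has 1 node {X}, right has 2 {H, T}.
    Root H: left subtree has 0 nodes { }, right has 1 {T}.
  Root V: left subtree has 1 node {P}, right has 5 {N, D, U, M, W}.
    Root W: left subtree has 4 nodes {N, D, U, M}, right has 0 { }.
      Root N: left subtree has 0 nodes { }, right has 3 {D, U, M}.
        Root M: left subtree has 2 nodes {D, U}, right has 0 { }.
          Root U: left subtree has 1 node {D}, right has 0 { }.

G B X H T V P W N M U D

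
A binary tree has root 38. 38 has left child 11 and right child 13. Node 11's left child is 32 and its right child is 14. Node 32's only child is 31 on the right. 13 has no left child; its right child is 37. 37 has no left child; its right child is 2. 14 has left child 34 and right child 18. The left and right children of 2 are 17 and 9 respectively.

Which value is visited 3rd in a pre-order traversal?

Pre-order visits the node, then its left subtree, then its right subtree.
Visit 38.
At 38: go left to 11.
  Visit 11.
  At 11: go left to 32.
    Visit 32.
    At 32: no left child.
    At 32: go right to 31.
      31 is a leaf — visit 31.
  At 11: go right to 14.
    Visit 14.
    At 14: go left to 34.
      34 is a leaf — visit 34.
    At 14: go right to 18.
      18 is a leaf — visit 18.
At 38: go right to 13.
  Visit 13.
  At 13: no left child.
  At 13: go right to 37.
    Visit 37.
    At 37: no left child.
    At 37: go right to 2.
      Visit 2.
      At 2: go left to 17.
        17 is a leaf — visit 17.
      At 2: go right to 9.
        9 is a leaf — visit 9.
Full pre-order sequence: 38, 11, 32, 31, 14, 34, 18, 13, 37, 2, 17, 9.

32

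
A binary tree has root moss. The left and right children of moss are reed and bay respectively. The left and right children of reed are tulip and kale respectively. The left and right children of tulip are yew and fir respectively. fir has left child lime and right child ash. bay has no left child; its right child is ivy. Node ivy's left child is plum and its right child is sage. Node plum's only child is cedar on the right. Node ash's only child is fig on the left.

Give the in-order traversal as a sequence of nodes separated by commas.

yew, tulip, lime, fir, fig, ash, reed, kale, moss, bay, plum, cedar, ivy, sage

In-order visits the left subtree, then the node, then the right subtree.
At moss: go left to reed.
  At reed: go left to tulip.
    At tulip: go left to yew.
      yew is a leaf — visit yew.
    Visit tulip.
    At tulip: go right to fir.
      At fir: go left to lime.
        lime is a leaf — visit lime.
      Visit fir.
      At fir: go right to ash.
        At ash: go left to fig.
          fig is a leaf — visit fig.
        Visit ash.
        At ash: no right child.
  Visit reed.
  At reed: go right to kale.
    kale is a leaf — visit kale.
Visit moss.
At moss: go right to bay.
  At bay: no left child.
  Visit bay.
  At bay: go right to ivy.
    At ivy: go left to plum.
      At plum: no left child.
      Visit plum.
      At plum: go right to cedar.
        cedar is a leaf — visit cedar.
    Visit ivy.
    At ivy: go right to sage.
      sage is a leaf — visit sage.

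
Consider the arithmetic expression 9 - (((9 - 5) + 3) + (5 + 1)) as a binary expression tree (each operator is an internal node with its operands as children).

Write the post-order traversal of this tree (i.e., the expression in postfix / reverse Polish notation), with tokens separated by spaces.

Post-order on an expression tree gives postfix notation: for each operator, emit left operand, right operand, then the operator.

9 9 5 - 3 + 5 1 + + -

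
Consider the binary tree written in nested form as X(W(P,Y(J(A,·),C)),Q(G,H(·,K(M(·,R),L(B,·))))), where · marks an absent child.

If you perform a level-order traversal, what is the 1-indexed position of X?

Level-order visits nodes level by level from the root, left to right within each level.
Level 0: X
Level 1: W, Q
Level 2: P, Y, G, H
Level 3: J, C, K
Level 4: A, M, L
Level 5: R, B
Full level-order sequence: X, W, Q, P, Y, G, H, J, C, K, A, M, L, R, B.

1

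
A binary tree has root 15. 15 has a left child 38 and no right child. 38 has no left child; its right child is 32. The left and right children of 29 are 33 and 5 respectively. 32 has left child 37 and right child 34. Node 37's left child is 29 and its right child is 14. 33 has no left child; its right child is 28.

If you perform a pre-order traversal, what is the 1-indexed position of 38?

Pre-order visits the node, then its left subtree, then its right subtree.
Visit 15.
At 15: go left to 38.
  Visit 38.
  At 38: no left child.
  At 38: go right to 32.
    Visit 32.
    At 32: go left to 37.
      Visit 37.
      At 37: go left to 29.
        Visit 29.
        At 29: go left to 33.
          Visit 33.
          At 33: no left child.
          At 33: go right to 28.
            28 is a leaf — visit 28.
        At 29: go right to 5.
          5 is a leaf — visit 5.
      At 37: go right to 14.
        14 is a leaf — visit 14.
    At 32: go right to 34.
      34 is a leaf — visit 34.
At 15: no right child.
Full pre-order sequence: 15, 38, 32, 37, 29, 33, 28, 5, 14, 34.

2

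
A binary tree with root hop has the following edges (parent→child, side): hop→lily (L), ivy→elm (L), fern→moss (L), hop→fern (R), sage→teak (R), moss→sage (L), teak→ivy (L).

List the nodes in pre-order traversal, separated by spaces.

Pre-order visits the node, then its left subtree, then its right subtree.
Visit hop.
At hop: go left to lily.
  lily is a leaf — visit lily.
At hop: go right to fern.
  Visit fern.
  At fern: go left to moss.
    Visit moss.
    At moss: go left to sage.
      Visit sage.
      At sage: no left child.
      At sage: go right to teak.
        Visit teak.
        At teak: go left to ivy.
          Visit ivy.
          At ivy: go left to elm.
            elm is a leaf — visit elm.
          At ivy: no right child.
        At teak: no right child.
    At moss: no right child.
  At fern: no right child.

hop lily fern moss sage teak ivy elm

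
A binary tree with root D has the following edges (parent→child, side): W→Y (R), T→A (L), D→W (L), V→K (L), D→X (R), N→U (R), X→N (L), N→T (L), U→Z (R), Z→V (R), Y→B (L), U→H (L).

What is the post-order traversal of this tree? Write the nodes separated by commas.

B, Y, W, A, T, H, K, V, Z, U, N, X, D

Post-order visits the left subtree, then the right subtree, then the node.
At D: go left to W.
  At W: no left child.
  At W: go right to Y.
    At Y: go left to B.
      B is a leaf — visit B.
    At Y: no right child.
    Visit Y.
  Visit W.
At D: go right to X.
  At X: go left to N.
    At N: go left to T.
      At T: go left to A.
        A is a leaf — visit A.
      At T: no right child.
      Visit T.
    At N: go right to U.
      At U: go left to H.
        H is a leaf — visit H.
      At U: go right to Z.
        At Z: no left child.
        At Z: go right to V.
          At V: go left to K.
            K is a leaf — visit K.
          At V: no right child.
          Visit V.
        Visit Z.
      Visit U.
    Visit N.
  At X: no right child.
  Visit X.
Visit D.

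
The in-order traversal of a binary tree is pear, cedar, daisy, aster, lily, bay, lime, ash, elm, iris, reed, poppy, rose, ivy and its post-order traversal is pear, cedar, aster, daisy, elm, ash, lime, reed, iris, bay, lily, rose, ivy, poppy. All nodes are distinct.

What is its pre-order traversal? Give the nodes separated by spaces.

The last element of post-order is the root; it splits in-order into left and right subtrees.
Root poppy: left subtree has 11 nodes {pear, cedar, daisy, aster, lily, bay, lime, ash, elm, iris, reed}, right has 2 {rose, ivy}.
  Root lily: left subtree has 4 nodes {pear, cedar, daisy, aster}, right has 6 {bay, lime, ash, elm, iris, reed}.
    Root daisy: left subtree has 2 nodes {pear, cedar}, right has 1 {aster}.
      Root cedar: left subtree has 1 node {pear}, right has 0 { }.
    Root bay: left subtree has 0 nodes { }, right has 5 {lime, ash, elm, iris, reed}.
      Root iris: left subtree has 3 nodes {lime, ash, elm}, right has 1 {reed}.
        Root lime: left subtree has 0 nodes { }, right has 2 {ash, elm}.
          Root ash: left subtree has 0 nodes { }, right has 1 {elm}.
  Root ivy: left subtree has 1 node {rose}, right has 0 { }.

poppy lily daisy cedar pear aster bay iris lime ash elm reed ivy rose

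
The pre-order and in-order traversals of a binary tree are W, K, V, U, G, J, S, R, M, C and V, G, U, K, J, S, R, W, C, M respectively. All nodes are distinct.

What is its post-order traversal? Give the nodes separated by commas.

The first element of pre-order is the root; it splits in-order into left and right subtrees.
Root W: left subtree has 7 nodes {V, G, U, K, J, S, R}, right has 2 {C, M}.
  Root K: left subtree has 3 nodes {V, G, U}, right has 3 {J, S, R}.
    Root V: left subtree has 0 nodes { }, right has 2 {G, U}.
      Root U: left subtree has 1 node {G}, right has 0 { }.
    Root J: left subtree has 0 nodes { }, right has 2 {S, R}.
      Root S: left subtree has 0 nodes { }, right has 1 {R}.
  Root M: left subtree has 1 node {C}, right has 0 { }.

G, U, V, R, S, J, K, C, M, W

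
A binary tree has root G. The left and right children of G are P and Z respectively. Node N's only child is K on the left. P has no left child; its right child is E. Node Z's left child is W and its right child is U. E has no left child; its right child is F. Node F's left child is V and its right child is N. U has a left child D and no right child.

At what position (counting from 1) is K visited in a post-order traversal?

Post-order visits the left subtree, then the right subtree, then the node.
At G: go left to P.
  At P: no left child.
  At P: go right to E.
    At E: no left child.
    At E: go right to F.
      At F: go left to V.
        V is a leaf — visit V.
      At F: go right to N.
        At N: go left to K.
          K is a leaf — visit K.
        At N: no right child.
        Visit N.
      Visit F.
    Visit E.
  Visit P.
At G: go right to Z.
  At Z: go left to W.
    W is a leaf — visit W.
  At Z: go right to U.
    At U: go left to D.
      D is a leaf — visit D.
    At U: no right child.
    Visit U.
  Visit Z.
Visit G.
Full post-order sequence: V, K, N, F, E, P, W, D, U, Z, G.

2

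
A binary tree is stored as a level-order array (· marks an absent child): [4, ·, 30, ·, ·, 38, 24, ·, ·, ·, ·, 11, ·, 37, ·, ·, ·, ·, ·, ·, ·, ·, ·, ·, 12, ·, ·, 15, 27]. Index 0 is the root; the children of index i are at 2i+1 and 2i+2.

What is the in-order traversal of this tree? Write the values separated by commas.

In-order visits the left subtree, then the node, then the right subtree.
At 4: no left child.
Visit 4.
At 4: go right to 30.
  At 30: go left to 38.
    At 38: go left to 11.
      At 11: no left child.
      Visit 11.
      At 11: go right to 12.
        12 is a leaf — visit 12.
    Visit 38.
    At 38: no right child.
  Visit 30.
  At 30: go right to 24.
    At 24: go left to 37.
      At 37: go left to 15.
        15 is a leaf — visit 15.
      Visit 37.
      At 37: go right to 27.
        27 is a leaf — visit 27.
    Visit 24.
    At 24: no right child.

4, 11, 12, 38, 30, 15, 37, 27, 24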